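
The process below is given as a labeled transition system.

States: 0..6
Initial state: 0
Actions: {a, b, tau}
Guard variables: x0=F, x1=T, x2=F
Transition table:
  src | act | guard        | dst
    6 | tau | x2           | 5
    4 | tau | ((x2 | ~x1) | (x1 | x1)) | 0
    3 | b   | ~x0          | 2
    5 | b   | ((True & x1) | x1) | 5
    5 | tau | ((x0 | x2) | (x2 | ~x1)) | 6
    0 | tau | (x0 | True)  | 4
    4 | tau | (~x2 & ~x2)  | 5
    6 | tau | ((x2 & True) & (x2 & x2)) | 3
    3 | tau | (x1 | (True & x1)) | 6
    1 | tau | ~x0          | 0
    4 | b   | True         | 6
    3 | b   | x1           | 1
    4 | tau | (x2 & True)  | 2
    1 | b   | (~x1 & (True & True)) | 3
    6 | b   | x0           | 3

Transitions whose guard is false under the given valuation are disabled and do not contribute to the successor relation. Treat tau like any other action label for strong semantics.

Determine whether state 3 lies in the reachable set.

Answer: UNREACHABLE

Trace:
After dropping false guards: 9 live edges.
depth 0: {0}
depth 1: {4}  total {0,4}
depth 2: {5,6}  total {0,4,5,6}
Reachable = {0,4,5,6}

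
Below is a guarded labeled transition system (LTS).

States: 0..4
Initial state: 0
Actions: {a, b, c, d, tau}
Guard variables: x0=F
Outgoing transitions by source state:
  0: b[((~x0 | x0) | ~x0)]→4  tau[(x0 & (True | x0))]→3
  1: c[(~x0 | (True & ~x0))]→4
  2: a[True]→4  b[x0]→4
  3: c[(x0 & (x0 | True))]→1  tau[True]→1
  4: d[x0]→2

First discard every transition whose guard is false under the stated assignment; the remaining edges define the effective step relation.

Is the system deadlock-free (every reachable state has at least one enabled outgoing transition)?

Reach set: {0,4}
  0: b→4  [1 out]
  4: ∅  [no exit]
trace reaching 4: b

Answer: DEADLOCK at state 4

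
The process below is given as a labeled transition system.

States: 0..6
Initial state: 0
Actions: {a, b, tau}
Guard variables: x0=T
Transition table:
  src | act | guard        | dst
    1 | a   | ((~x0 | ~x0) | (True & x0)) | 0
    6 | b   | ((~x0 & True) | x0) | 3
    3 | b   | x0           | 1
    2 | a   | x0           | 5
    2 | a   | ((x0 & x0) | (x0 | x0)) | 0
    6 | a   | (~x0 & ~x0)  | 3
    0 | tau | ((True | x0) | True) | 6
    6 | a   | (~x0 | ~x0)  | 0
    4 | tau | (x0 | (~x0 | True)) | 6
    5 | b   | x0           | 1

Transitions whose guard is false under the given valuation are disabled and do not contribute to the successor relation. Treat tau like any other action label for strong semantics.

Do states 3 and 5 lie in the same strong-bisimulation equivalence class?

Bisimulation quotient by refinement:
  P[0] = {{0,1,2,3,4,5,6}}
  P[1] = {{0,4},{1,2},{3,5,6}}
  P[2] = {{0,4},{1},{2},{3,5},{6}}
Fixed point at round 3; 5 class(es).
class of 3: {3,5}; class of 5: {3,5}

Answer: BISIMILAR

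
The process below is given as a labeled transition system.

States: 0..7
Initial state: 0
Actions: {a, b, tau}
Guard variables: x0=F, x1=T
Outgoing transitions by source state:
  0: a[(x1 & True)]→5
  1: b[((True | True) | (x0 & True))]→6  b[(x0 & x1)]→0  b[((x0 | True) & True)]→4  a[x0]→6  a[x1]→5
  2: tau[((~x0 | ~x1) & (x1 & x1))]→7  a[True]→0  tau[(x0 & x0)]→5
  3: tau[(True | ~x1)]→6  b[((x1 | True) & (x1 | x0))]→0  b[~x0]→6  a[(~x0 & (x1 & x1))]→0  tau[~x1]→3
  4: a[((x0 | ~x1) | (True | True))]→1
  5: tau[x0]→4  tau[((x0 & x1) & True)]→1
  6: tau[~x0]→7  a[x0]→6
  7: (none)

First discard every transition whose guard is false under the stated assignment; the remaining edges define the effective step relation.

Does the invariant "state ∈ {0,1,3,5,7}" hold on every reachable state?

Answer: INVARIANT HOLDS

Working:
Allowed set {0,1,3,5,7}
Reach set: {0,5}
  0: ok
  5: ok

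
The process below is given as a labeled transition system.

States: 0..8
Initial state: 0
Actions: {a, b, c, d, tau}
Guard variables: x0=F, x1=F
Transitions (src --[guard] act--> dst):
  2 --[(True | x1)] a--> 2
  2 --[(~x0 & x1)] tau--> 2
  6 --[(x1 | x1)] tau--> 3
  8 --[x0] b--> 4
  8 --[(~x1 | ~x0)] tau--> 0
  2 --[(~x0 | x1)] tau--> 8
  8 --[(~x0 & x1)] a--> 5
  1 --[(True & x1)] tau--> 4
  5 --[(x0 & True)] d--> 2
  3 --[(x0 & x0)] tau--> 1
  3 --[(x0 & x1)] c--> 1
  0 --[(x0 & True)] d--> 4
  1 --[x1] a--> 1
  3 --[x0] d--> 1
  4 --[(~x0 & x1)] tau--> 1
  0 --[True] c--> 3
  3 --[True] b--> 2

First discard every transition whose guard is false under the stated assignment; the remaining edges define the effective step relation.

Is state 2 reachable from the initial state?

5 transition(s) survive guard evaluation.
L0 = {0}
L1 = {3}  total {0,3}
L2 = {2}  total {0,2,3}
L3 = {8}  total {0,2,3,8}
R = {0,2,3,8}
witness 2: c·b

Answer: REACHABLE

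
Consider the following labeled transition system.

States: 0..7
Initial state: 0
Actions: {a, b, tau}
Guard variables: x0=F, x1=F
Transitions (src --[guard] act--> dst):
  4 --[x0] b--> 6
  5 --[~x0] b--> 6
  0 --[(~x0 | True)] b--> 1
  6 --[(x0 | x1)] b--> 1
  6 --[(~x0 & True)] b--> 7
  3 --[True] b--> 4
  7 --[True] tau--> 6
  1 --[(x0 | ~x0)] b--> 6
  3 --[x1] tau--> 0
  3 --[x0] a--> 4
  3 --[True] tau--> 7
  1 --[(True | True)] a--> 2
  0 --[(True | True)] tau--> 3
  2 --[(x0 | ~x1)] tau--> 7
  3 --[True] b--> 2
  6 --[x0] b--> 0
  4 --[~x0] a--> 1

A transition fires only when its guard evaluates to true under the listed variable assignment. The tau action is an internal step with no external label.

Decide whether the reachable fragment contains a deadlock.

Reach set: {0,1,2,3,4,6,7}
  0: b→1  tau→3  [2 exit(s)]
  1: a→2  b→6  [2 exit(s)]
  2: tau→7  [1 exit(s)]
  3: b→2  b→4  tau→7  [3 exit(s)]
  4: a→1  [1 exit(s)]
  6: b→7  [1 exit(s)]
  7: tau→6  [1 exit(s)]

Answer: DEADLOCK-FREE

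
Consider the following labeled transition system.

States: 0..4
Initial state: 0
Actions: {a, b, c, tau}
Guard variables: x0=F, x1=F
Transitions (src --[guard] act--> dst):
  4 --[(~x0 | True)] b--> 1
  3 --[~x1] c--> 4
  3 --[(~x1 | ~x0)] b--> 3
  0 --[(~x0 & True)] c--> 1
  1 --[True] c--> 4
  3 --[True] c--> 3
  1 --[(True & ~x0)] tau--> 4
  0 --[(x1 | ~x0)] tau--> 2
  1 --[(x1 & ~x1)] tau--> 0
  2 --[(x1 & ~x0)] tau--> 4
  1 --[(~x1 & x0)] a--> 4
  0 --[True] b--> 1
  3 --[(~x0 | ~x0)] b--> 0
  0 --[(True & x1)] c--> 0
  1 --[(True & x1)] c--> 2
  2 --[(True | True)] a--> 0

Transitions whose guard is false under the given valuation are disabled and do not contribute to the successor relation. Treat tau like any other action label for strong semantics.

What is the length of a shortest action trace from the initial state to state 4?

Breadth-first toward 4:
  Layer 0: {0}
  Layer 1: {1,2}
  Layer 2: {4}
first hit 4 at d=2 via b·c

Answer: 2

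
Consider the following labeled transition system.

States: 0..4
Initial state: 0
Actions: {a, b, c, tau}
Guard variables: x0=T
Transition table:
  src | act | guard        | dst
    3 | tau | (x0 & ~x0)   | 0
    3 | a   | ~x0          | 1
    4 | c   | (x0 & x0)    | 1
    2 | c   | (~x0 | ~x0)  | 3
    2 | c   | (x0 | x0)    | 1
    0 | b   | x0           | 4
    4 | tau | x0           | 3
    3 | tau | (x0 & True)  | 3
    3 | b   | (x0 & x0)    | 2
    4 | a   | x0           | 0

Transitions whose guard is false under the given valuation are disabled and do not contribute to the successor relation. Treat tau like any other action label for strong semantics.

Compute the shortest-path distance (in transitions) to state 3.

Answer: 2

Working:
Breadth-first toward 3:
  L0 = {0}
  L1 = {4}
  L2 = {1,3}
depth(3)=2, e.g. b·tau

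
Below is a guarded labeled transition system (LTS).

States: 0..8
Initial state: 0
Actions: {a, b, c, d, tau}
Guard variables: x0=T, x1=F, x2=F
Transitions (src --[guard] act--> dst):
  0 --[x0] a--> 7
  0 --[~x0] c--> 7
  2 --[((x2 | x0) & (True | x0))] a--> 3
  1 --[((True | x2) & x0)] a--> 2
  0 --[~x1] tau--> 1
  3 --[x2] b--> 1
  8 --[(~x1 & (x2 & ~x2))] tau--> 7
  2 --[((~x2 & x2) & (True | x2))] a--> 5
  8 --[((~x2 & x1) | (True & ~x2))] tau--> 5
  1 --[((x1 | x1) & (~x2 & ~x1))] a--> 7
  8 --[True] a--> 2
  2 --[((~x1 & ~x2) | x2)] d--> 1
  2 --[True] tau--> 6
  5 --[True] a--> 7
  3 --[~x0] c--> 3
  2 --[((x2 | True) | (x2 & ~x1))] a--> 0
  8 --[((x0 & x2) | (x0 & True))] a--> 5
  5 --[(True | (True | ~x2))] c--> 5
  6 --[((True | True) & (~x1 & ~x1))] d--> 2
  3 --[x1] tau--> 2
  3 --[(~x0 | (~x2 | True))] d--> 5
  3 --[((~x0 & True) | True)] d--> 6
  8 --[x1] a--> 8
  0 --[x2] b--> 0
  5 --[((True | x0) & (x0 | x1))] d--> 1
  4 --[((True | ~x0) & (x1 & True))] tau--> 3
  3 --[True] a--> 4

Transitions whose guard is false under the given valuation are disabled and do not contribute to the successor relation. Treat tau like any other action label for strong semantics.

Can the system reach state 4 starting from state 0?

After dropping false guards: 17 live edges.
Layer 0: {0}
Layer 1: {1,7}  total {0,1,7}
Layer 2: {2}  total {0,1,2,7}
Layer 3: {3,6}  total {0,1,2,3,6,7}
Layer 4: {4,5}  total {0,1,2,3,4,5,6,7}
R = {0,1,2,3,4,5,6,7}
trace reaching 4: tau·a·a·a

Answer: REACHABLE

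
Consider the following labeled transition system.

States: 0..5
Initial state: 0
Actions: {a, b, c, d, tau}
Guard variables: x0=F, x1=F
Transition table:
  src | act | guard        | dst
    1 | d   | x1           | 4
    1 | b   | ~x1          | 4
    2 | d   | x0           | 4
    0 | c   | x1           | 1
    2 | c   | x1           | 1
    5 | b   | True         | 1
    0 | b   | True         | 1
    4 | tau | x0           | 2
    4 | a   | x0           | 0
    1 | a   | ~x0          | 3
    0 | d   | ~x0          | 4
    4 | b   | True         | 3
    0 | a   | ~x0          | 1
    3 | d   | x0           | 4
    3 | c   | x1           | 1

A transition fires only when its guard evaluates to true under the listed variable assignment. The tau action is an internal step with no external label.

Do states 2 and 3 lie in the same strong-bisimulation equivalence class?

Answer: BISIMILAR

Working:
Bisimulation quotient by refinement:
  π0 = {{0,1,2,3,4,5}}
  π1 = {{0},{1},{2,3},{4,5}}
  π2 = {{0},{1},{2,3},{4},{5}}
stable after 3 split(s): 5 block(s)
class of 2: {2,3}; class of 3: {2,3}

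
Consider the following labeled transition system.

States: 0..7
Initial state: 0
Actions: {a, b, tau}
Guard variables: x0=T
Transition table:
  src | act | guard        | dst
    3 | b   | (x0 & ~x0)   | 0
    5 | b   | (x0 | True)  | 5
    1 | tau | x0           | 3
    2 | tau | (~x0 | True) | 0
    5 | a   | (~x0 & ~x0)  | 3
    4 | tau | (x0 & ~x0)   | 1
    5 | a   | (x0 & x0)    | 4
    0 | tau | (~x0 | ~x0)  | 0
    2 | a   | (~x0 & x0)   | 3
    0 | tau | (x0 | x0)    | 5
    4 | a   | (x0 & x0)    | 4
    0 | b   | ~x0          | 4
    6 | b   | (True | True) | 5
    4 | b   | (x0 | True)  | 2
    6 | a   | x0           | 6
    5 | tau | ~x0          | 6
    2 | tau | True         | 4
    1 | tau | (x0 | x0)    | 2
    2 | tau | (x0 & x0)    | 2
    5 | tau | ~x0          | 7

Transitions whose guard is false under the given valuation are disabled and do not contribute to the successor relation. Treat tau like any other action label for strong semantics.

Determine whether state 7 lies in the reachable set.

Answer: UNREACHABLE

Working:
After dropping false guards: 12 live edges.
depth 0: {0}
depth 1: {5}  total {0,5}
depth 2: {4}  total {0,4,5}
depth 3: {2}  total {0,2,4,5}
Reach set: {0,2,4,5}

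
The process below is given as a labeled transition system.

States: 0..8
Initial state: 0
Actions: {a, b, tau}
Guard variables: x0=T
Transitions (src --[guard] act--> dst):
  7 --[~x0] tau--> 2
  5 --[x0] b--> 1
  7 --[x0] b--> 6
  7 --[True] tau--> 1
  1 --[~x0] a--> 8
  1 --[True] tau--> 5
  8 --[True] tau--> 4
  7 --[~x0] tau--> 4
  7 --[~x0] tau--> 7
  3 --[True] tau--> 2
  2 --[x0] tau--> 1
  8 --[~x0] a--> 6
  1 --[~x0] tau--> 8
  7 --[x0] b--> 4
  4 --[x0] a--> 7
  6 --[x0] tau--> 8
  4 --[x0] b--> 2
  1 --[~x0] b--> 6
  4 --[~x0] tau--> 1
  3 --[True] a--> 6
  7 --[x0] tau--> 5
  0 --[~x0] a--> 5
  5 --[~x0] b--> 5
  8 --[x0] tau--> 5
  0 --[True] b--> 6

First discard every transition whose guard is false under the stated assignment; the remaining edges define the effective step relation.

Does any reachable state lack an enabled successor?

R = {0,1,2,4,5,6,7,8}
  0: b→6  [1 exit(s)]
  1: tau→5  [1 exit(s)]
  2: tau→1  [1 exit(s)]
  4: a→7  b→2  [2 exit(s)]
  5: b→1  [1 exit(s)]
  6: tau→8  [1 exit(s)]
  7: b→4  b→6  tau→1  tau→5  [4 exit(s)]
  8: tau→4  tau→5  [2 exit(s)]

Answer: DEADLOCK-FREE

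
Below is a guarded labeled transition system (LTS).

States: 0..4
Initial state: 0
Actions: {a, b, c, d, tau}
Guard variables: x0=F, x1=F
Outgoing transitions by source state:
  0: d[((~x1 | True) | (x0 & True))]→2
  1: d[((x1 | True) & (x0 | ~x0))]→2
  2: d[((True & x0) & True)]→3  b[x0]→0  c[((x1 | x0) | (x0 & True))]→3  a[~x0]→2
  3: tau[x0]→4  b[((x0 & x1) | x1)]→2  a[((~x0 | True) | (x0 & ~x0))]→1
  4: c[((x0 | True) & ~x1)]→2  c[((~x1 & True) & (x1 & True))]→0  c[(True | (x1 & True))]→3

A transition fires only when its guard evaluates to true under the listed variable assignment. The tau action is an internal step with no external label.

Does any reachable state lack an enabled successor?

R = {0,2}
  0: d→2  [1 exit(s)]
  2: a→2  [1 exit(s)]

Answer: DEADLOCK-FREE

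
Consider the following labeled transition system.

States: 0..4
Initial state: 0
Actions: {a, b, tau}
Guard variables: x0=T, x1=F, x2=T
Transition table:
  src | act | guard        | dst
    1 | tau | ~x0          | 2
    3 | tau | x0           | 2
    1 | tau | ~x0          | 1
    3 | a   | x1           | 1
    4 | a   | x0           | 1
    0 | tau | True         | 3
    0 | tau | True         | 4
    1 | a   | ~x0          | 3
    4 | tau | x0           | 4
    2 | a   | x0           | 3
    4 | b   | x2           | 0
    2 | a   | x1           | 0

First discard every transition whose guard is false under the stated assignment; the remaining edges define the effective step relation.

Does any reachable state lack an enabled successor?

Reach set: {0,1,2,3,4}
  0: tau→3  tau→4  [deg 2]
  1: ∅  [STUCK]
  2: a→3  [deg 1]
  3: tau→2  [deg 1]
  4: a→1  b→0  tau→4  [deg 3]
trace reaching 1: tau·a

Answer: DEADLOCK at state 1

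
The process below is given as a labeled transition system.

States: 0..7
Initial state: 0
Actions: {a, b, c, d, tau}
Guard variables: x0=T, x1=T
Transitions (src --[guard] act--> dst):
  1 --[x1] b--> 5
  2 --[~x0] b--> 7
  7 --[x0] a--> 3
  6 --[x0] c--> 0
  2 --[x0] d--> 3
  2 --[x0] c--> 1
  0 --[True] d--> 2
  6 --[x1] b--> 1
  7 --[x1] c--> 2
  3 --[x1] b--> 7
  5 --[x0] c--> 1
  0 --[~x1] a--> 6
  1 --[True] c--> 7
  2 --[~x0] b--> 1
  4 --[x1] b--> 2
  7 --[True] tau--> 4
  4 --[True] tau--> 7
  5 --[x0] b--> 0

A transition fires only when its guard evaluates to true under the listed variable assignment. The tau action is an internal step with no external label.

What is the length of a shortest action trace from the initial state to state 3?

Answer: 2

Working:
Breadth-first toward 3:
  depth 0: {0}
  depth 1: {2}
  depth 2: {1,3}
first hit 3 at d=2 via d·d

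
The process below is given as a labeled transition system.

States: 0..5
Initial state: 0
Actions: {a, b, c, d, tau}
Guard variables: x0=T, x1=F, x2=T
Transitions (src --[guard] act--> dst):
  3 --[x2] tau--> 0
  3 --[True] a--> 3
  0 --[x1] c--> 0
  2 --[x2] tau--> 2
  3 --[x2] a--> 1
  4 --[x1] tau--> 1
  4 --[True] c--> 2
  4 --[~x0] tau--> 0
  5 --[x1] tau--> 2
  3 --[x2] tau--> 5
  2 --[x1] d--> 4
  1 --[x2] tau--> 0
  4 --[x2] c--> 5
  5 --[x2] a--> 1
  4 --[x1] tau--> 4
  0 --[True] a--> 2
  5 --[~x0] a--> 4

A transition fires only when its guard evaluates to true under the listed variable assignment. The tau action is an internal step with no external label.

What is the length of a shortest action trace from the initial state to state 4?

Answer: UNREACHABLE

Working:
Breadth-first toward 4:
  Layer 0: {0}
  Layer 1: {2}
4 never appears.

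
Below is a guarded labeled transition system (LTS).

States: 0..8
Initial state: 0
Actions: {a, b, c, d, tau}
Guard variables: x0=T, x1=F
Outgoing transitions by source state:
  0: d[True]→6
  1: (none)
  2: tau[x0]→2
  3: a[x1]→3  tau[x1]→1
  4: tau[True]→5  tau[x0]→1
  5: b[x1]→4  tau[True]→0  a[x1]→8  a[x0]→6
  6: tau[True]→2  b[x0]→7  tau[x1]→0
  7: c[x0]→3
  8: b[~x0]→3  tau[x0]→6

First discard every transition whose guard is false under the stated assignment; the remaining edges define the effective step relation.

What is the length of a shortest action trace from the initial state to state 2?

Layered search for 2:
  depth 0: {0}
  depth 1: {6}
  depth 2: {2,7}
2 enters at depth 2; path d·tau

Answer: 2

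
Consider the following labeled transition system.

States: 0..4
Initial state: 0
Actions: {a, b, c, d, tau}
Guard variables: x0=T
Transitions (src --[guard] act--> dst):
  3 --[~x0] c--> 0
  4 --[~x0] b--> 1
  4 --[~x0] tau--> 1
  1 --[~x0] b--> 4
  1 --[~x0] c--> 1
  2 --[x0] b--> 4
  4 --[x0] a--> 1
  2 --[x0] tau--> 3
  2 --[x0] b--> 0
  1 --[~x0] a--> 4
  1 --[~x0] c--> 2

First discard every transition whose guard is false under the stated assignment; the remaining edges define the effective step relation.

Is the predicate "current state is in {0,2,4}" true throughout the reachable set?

Allowed set {0,2,4}
R = {0}
  0: ✓

Answer: INVARIANT HOLDS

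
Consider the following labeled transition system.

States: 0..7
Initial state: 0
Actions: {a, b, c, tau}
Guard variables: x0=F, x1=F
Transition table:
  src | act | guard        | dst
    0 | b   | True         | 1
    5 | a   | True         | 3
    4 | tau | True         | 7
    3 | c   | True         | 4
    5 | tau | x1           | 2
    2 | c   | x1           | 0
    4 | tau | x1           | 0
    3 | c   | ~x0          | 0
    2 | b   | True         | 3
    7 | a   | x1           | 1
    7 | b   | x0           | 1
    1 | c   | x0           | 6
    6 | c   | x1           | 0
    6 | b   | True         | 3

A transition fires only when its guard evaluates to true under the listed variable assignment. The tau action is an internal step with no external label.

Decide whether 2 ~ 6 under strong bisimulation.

Compute ~ classes (split until stable):
  P[0] = {{0,1,2,3,4,5,6,7}}
  P[1] = {{0,2,6},{1,7},{3},{4},{5}}
  P[2] = {{0},{1,7},{2,6},{3},{4},{5}}
6 equivalence class(es) (converged in 3)
2∈{2,6}, 6∈{2,6}

Answer: BISIMILAR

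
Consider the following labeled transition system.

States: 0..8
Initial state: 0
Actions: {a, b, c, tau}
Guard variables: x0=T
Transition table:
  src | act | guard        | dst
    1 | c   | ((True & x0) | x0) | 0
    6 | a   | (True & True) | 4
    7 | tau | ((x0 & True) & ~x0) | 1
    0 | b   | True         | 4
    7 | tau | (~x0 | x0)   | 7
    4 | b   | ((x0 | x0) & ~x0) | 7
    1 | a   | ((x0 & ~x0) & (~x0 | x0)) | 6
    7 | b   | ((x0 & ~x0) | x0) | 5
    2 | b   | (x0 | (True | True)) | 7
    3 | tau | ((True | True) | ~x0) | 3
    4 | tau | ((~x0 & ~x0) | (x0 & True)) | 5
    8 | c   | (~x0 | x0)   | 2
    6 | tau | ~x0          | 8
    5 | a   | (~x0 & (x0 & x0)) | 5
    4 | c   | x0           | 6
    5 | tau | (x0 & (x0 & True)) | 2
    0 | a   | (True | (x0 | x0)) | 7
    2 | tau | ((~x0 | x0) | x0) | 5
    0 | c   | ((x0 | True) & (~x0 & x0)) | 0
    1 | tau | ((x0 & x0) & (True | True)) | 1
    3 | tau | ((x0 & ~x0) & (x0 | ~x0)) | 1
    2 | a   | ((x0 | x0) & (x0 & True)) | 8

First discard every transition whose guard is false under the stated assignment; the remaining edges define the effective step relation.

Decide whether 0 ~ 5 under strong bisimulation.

Compute ~ classes (split until stable):
  P[0] = {{0,1,2,3,4,5,6,7,8}}
  P[1] = {{0},{1,4},{2},{3,5},{6},{7},{8}}
  P[2] = {{0},{1},{2},{3},{4},{5},{6},{7},{8}}
stable after 3 split(s): 9 block(s)
0∈{0}, 5∈{5}

Answer: NOT BISIMILAR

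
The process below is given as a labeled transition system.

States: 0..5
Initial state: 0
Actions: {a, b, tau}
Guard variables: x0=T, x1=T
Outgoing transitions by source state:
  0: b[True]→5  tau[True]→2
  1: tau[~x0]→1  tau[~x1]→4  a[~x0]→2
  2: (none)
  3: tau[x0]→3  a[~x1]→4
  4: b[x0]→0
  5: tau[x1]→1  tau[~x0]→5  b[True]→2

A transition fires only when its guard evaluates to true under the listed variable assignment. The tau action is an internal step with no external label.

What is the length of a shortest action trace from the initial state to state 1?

Answer: 2

Analysis:
Layered search for 1:
  L0 = {0}
  L1 = {2,5}
  L2 = {1}
first hit 1 at d=2 via b·tau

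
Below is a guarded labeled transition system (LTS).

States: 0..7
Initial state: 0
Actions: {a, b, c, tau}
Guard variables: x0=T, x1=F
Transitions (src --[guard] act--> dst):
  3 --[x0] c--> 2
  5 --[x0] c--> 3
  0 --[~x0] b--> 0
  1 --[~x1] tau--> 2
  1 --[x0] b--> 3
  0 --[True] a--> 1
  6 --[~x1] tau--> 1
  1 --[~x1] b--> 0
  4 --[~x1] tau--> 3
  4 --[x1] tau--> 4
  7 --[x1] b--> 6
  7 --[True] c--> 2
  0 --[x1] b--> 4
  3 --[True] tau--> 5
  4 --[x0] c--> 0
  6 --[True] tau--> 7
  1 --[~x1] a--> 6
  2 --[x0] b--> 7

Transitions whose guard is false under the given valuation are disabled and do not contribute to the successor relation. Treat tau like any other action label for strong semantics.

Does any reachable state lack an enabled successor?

R = {0,1,2,3,5,6,7}
  0: a→1  [deg 1]
  1: a→6  b→0  b→3  tau→2  [deg 4]
  2: b→7  [deg 1]
  3: c→2  tau→5  [deg 2]
  5: c→3  [deg 1]
  6: tau→1  tau→7  [deg 2]
  7: c→2  [deg 1]

Answer: DEADLOCK-FREE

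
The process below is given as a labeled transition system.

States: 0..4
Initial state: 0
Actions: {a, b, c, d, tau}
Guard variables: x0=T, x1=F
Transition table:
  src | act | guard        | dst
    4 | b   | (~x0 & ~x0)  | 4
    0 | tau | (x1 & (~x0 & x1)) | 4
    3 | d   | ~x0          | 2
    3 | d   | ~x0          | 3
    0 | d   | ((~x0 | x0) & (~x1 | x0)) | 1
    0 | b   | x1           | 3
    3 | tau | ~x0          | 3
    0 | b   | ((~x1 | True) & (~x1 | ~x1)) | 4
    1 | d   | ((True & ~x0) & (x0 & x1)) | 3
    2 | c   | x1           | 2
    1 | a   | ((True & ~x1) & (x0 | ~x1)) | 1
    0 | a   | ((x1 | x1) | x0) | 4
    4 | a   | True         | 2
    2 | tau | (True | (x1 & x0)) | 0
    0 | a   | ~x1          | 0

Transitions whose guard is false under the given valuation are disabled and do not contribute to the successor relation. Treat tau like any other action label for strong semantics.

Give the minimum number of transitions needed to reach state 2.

Answer: 2

Working:
Breadth-first toward 2:
  L0 = {0}
  L1 = {1,4}
  L2 = {2}
first hit 2 at d=2 via a·a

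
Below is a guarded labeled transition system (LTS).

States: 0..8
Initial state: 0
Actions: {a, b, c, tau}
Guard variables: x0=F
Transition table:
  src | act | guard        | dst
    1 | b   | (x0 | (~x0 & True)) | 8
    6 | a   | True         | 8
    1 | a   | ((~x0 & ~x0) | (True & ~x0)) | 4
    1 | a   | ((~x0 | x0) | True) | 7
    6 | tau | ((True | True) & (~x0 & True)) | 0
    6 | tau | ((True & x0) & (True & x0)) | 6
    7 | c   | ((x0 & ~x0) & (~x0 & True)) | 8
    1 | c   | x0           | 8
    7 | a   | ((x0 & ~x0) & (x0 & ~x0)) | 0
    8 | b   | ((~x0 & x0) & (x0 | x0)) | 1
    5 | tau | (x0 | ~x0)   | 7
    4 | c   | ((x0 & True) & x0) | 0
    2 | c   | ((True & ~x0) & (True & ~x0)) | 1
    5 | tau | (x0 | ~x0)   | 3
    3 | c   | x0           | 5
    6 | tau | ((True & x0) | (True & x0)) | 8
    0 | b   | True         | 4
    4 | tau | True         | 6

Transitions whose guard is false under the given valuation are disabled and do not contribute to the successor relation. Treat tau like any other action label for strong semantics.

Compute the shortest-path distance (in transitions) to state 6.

Layered search for 6:
  depth 0: {0}
  depth 1: {4}
  depth 2: {6}
depth(6)=2, e.g. b·tau

Answer: 2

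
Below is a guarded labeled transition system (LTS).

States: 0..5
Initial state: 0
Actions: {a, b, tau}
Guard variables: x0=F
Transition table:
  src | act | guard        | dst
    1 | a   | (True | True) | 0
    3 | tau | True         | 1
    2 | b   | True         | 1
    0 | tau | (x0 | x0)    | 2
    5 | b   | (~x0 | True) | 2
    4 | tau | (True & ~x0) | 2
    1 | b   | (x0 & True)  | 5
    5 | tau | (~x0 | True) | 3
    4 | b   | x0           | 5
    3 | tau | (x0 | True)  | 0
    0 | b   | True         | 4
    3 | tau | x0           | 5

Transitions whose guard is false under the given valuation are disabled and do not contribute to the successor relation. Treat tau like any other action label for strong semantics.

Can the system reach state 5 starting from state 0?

Answer: UNREACHABLE

Trace:
8 transition(s) survive guard evaluation.
depth 0: {0}
depth 1: {4}  now seen {0,4}
depth 2: {2}  now seen {0,2,4}
depth 3: {1}  now seen {0,1,2,4}
R = {0,1,2,4}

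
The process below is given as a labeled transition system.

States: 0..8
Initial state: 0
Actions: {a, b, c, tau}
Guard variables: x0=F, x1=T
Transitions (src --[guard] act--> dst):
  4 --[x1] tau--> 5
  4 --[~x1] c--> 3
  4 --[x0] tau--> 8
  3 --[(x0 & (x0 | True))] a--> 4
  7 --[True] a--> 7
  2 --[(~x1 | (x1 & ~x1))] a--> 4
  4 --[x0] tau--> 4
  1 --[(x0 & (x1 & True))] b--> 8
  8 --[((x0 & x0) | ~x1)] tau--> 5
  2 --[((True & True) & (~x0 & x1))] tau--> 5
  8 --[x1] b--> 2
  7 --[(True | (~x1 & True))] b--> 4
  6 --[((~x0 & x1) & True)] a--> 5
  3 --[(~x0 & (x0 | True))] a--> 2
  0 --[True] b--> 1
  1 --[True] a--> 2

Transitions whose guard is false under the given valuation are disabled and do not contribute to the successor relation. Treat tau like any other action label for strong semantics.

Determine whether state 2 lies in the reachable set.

After dropping false guards: 9 live edges.
depth 0: {0}
depth 1: {1}  now seen {0,1}
depth 2: {2}  now seen {0,1,2}
depth 3: {5}  now seen {0,1,2,5}
Reachable = {0,1,2,5}
trace reaching 2: b·a

Answer: REACHABLE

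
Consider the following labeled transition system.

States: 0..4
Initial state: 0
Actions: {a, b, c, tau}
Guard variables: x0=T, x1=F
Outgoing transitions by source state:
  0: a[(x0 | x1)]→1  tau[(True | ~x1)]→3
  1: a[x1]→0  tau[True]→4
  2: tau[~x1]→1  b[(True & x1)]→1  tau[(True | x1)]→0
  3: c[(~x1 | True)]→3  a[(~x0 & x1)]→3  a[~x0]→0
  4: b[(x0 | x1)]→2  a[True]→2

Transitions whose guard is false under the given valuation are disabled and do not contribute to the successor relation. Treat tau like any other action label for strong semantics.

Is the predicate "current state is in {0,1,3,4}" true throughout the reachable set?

Allowed set {0,1,3,4}
Reach set: {0,1,2,3,4}
  0: safe
  1: safe
  2: VIOLATES
  3: safe
  4: safe
counterexample path to 2: a·tau·b

Answer: INVARIANT VIOLATED at state 2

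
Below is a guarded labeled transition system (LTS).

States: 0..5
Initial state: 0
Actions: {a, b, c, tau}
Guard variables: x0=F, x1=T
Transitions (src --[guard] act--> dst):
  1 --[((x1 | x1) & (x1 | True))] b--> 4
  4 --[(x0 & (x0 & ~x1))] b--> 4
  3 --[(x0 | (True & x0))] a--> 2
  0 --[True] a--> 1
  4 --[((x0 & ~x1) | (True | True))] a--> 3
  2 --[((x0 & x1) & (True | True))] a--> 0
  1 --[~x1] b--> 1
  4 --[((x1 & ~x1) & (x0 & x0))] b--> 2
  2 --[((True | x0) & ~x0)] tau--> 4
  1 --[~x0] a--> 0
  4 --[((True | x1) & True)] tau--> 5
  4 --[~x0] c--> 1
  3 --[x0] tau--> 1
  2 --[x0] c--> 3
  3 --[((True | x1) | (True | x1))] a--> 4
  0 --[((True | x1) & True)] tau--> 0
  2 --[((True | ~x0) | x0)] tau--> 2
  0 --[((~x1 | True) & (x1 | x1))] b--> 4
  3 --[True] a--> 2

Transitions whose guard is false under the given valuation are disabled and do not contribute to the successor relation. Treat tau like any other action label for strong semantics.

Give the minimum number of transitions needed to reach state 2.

Answer: 3

Trace:
Breadth-first toward 2:
  depth 0: {0}
  depth 1: {1,4}
  depth 2: {3,5}
  depth 3: {2}
first hit 2 at d=3 via b·a·a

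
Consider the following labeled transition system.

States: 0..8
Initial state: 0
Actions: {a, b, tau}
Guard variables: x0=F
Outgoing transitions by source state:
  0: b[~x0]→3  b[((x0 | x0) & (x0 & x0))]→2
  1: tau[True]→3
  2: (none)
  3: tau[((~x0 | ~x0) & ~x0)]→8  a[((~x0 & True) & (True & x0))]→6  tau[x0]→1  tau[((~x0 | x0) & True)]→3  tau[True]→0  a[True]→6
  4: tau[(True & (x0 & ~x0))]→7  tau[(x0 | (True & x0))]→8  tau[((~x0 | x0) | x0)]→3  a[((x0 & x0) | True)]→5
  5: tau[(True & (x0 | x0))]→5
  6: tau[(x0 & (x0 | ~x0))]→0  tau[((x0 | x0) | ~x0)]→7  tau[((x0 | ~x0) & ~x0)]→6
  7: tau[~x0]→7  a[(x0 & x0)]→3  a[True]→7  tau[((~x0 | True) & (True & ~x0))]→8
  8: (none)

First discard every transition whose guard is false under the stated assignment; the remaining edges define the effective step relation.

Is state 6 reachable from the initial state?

13 transition(s) survive guard evaluation.
depth 0: {0}
depth 1: {3}  cumulative {0,3}
depth 2: {6,8}  cumulative {0,3,6,8}
depth 3: {7}  cumulative {0,3,6,7,8}
Reachable = {0,3,6,7,8}
Path to 6: b·a

Answer: REACHABLE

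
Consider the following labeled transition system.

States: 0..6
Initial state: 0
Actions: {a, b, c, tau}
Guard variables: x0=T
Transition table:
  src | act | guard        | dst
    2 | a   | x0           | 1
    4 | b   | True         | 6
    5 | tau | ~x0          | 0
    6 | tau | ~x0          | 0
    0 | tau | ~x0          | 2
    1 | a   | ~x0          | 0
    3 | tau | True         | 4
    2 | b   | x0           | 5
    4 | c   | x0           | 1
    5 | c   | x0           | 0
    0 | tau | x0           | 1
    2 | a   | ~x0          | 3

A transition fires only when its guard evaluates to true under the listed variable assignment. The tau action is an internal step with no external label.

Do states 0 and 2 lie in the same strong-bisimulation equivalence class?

Bisimulation quotient by refinement:
  round 0: {{0,1,2,3,4,5,6}}
  round 1: {{0,3},{1,6},{2},{4},{5}}
  round 2: {{0},{1,6},{2},{3},{4},{5}}
6 equivalence class(es) (converged in 3)
class of 0: {0}; class of 2: {2}

Answer: NOT BISIMILAR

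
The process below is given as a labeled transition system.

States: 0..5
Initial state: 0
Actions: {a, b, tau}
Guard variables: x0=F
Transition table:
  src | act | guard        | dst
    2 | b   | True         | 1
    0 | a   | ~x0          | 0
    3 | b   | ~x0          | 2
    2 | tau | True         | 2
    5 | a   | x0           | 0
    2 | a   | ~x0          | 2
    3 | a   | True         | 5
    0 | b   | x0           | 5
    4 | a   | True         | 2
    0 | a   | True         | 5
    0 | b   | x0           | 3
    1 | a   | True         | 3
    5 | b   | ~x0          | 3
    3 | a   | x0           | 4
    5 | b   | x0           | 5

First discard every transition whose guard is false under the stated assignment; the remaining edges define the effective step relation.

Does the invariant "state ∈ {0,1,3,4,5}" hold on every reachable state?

Answer: INVARIANT VIOLATED at state 2

Analysis:
Allowed set {0,1,3,4,5}
R = {0,1,2,3,5}
  0: safe
  1: safe
  2: outside
  3: safe
  5: safe
reach 2 via a·b·b — violates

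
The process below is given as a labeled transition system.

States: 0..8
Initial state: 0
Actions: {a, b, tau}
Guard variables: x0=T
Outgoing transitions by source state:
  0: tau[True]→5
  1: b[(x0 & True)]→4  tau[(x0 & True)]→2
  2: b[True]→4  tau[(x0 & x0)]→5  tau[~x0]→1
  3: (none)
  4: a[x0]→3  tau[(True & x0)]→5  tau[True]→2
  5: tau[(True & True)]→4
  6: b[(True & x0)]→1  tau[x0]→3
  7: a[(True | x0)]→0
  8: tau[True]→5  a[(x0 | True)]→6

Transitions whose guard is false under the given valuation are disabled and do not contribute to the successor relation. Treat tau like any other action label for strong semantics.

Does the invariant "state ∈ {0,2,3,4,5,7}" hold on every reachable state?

Answer: INVARIANT HOLDS

Trace:
Inv-set: {0,2,3,4,5,7}
R = {0,2,3,4,5}
  0: ok
  2: ok
  3: ok
  4: ok
  5: ok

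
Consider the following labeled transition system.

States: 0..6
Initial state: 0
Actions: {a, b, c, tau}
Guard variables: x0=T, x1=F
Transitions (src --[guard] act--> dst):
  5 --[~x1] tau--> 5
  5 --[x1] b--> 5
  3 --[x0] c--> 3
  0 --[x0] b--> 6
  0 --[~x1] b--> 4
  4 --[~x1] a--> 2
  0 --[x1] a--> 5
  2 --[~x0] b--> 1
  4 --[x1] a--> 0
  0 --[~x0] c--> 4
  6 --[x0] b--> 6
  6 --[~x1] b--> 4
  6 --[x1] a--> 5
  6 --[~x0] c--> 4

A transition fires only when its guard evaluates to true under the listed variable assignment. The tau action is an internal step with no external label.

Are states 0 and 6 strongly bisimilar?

Answer: BISIMILAR

Working:
Compute ~ classes (split until stable):
  P[0] = {{0,1,2,3,4,5,6}}
  P[1] = {{0,6},{1,2},{3},{4},{5}}
5 equivalence class(es) (converged in 2)
class of 0: {0,6}; class of 6: {0,6}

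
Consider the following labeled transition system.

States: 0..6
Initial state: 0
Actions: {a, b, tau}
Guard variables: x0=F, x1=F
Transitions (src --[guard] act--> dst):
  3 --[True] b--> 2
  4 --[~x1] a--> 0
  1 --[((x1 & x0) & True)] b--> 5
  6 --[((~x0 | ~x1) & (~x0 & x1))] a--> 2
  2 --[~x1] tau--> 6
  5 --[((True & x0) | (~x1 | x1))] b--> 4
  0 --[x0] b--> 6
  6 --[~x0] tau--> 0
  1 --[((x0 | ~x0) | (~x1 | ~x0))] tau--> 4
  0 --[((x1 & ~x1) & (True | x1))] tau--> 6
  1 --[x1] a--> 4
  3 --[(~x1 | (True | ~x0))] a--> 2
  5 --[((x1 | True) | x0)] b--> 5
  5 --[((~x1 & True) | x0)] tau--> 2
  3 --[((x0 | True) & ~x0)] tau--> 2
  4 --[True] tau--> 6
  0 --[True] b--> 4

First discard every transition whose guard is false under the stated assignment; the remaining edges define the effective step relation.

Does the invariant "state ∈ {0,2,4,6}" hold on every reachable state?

Answer: INVARIANT HOLDS

Working:
Inv-set: {0,2,4,6}
Reach set: {0,4,6}
  0: ok
  4: ok
  6: ok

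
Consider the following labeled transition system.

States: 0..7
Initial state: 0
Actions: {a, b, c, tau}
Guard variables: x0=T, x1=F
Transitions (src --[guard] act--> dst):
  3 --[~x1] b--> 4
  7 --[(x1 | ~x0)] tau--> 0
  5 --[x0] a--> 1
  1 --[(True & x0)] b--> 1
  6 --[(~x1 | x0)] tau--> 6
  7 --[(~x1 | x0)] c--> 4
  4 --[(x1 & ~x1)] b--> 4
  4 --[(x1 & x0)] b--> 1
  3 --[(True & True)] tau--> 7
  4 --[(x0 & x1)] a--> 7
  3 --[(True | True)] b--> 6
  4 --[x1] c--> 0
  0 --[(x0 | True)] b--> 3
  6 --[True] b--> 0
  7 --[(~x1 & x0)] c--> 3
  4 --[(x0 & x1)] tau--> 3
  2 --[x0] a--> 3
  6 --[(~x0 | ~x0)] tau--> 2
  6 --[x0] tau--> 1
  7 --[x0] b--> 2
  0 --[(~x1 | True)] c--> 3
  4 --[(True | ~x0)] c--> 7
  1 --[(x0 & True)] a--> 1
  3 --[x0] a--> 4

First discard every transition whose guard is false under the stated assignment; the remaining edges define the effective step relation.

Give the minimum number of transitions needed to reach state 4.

Layered search for 4:
  Layer 0: {0}
  Layer 1: {3}
  Layer 2: {4,6,7}
first hit 4 at d=2 via b·a

Answer: 2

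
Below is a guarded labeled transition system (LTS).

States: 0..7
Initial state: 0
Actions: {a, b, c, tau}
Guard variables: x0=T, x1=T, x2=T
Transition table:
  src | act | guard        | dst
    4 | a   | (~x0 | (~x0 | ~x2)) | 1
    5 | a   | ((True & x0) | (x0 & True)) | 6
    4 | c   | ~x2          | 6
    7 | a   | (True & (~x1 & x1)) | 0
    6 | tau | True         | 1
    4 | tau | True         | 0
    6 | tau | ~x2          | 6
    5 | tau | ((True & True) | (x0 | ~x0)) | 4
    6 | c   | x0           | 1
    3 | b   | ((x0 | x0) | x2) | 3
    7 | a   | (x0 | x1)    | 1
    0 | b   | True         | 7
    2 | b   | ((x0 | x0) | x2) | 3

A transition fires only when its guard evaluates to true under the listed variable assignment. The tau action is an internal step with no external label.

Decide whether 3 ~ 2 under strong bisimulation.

Answer: BISIMILAR

Trace:
Refine partition for ~:
  P[0] = {{0,1,2,3,4,5,6,7}}
  P[1] = {{0,2,3},{1},{4},{5},{6},{7}}
  P[2] = {{0},{1},{2,3},{4},{5},{6},{7}}
stable after 3 split(s): 7 block(s)
3∈{2,3}, 2∈{2,3}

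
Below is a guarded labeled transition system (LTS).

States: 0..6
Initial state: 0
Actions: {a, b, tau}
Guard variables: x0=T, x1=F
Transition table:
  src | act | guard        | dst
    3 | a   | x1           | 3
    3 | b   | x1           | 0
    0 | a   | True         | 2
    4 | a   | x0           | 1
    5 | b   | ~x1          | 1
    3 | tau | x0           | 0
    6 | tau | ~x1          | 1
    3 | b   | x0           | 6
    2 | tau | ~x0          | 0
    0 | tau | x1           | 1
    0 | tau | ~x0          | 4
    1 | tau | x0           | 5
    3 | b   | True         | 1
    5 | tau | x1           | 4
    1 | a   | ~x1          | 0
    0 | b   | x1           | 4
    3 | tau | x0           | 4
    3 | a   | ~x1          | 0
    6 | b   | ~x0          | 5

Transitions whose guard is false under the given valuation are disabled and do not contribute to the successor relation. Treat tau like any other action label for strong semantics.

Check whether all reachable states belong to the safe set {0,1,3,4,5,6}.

Safe = {0,1,3,4,5,6}
Reach set: {0,2}
  0: safe
  2: ✗ unsafe
reach 2 via a — violates

Answer: INVARIANT VIOLATED at state 2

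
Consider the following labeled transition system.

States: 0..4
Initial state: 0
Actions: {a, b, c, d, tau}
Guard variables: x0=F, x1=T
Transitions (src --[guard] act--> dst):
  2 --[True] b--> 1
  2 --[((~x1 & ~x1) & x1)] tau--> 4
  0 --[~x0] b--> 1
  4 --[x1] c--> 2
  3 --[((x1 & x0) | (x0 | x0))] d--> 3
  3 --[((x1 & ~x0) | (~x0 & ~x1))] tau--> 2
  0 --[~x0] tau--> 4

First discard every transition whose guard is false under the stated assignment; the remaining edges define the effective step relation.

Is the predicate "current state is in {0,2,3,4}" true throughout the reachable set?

Allowed set {0,2,3,4}
Reach set: {0,1,2,4}
  0: safe
  1: ✗ unsafe
  2: safe
  4: safe
counterexample path to 1: b

Answer: INVARIANT VIOLATED at state 1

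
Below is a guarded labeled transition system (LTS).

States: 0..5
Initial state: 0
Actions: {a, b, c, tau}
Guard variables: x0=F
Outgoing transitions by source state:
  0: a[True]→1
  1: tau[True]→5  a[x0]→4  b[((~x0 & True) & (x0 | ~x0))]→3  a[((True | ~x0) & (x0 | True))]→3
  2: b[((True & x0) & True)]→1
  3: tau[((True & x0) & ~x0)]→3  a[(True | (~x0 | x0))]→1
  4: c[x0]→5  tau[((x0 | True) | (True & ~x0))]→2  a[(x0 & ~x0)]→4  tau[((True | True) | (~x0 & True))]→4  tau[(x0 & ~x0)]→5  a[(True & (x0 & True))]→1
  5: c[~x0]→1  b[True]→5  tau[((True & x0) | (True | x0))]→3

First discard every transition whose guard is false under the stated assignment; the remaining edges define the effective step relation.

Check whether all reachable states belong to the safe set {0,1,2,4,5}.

Allowed set {0,1,2,4,5}
Reachable = {0,1,3,5}
  0: safe
  1: safe
  3: ✗ unsafe
  5: safe
counterexample path to 3: a·b

Answer: INVARIANT VIOLATED at state 3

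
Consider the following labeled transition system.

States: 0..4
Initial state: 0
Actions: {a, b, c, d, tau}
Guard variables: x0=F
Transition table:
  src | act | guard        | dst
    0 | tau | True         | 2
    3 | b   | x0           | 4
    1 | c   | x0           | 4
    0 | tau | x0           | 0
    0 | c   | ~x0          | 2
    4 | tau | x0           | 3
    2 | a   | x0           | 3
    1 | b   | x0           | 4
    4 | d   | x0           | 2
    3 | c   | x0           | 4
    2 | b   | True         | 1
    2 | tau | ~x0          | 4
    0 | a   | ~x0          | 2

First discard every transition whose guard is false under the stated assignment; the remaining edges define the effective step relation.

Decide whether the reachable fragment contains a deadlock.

Answer: DEADLOCK at state 1

Working:
R = {0,1,2,4}
  0: a→2  c→2  tau→2  [deg 3]
  1: ∅  [no exit]
  2: b→1  tau→4  [deg 2]
  4: ∅  [no exit]
trace reaching 1: tau·b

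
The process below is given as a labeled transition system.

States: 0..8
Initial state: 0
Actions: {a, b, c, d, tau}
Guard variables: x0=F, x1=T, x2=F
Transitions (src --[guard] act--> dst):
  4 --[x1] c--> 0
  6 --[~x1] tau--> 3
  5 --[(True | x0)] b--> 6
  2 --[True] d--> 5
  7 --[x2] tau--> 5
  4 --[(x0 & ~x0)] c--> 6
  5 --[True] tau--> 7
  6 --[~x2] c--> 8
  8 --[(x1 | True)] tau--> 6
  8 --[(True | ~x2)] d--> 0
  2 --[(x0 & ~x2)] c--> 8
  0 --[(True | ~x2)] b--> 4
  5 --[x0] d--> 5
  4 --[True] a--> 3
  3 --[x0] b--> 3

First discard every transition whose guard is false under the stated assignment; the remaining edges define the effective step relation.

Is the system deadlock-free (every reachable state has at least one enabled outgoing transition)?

Reachable = {0,3,4}
  0: b→4  [deg 1]
  3: ∅  [STUCK]
  4: a→3  c→0  [deg 2]
trace reaching 3: b·a

Answer: DEADLOCK at state 3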